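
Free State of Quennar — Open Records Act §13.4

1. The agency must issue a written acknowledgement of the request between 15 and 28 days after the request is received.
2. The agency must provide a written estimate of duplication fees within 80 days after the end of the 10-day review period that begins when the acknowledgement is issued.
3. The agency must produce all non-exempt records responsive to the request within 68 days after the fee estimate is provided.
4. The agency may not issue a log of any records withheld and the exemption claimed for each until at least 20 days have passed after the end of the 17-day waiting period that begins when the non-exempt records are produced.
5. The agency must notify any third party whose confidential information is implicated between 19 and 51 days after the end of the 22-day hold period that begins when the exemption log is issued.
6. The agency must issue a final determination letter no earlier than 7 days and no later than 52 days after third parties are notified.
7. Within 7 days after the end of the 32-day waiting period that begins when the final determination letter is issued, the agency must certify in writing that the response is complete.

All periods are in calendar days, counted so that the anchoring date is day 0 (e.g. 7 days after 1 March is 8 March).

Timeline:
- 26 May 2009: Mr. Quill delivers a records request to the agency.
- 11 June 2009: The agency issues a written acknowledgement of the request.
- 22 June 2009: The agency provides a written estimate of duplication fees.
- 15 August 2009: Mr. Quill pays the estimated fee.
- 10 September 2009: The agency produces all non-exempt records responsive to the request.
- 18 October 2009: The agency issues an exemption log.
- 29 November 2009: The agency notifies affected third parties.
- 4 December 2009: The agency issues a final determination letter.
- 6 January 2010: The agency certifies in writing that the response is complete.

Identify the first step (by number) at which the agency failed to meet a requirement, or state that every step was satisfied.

Step 1: the window is 15–28 days after 26 May 2009 (when the request is received), so 10 June 2009 through 23 June 2009; done 11 June 2009 — within the window.
Step 2: 80 days after 21 June 2009 (end of the 10-day review period, which began when the acknowledgement is issued on 11 June 2009) is 9 September 2009; completed 22 June 2009, before the deadline.
Step 3: 68 days after 22 June 2009 (when the fee estimate is provided) is 29 August 2009; not done until 10 September 2009, 12 days after the deadline.
Later steps need not be reached.

Step 3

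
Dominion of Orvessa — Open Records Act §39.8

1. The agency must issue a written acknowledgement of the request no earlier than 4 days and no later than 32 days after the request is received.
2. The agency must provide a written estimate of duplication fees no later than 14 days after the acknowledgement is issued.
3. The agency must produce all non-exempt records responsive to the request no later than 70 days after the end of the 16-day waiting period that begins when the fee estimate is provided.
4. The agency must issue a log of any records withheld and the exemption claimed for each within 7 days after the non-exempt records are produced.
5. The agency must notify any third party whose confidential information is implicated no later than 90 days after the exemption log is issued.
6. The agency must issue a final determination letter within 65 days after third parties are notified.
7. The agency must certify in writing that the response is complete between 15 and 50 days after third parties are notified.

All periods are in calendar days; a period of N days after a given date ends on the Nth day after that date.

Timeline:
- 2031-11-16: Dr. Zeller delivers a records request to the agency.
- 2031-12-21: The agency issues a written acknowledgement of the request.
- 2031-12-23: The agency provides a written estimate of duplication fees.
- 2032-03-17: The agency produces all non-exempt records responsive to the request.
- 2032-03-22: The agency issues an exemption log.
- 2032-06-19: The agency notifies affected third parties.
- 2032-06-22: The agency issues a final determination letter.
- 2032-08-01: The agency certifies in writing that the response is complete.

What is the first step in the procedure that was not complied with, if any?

Step 1

Step 1: the window is 4–32 days after 2031-11-16 (when the request is received), so 2031-11-20 through 2031-12-18; done 2031-12-21 — 3 days after the window closed.
That is the first point of non-compliance.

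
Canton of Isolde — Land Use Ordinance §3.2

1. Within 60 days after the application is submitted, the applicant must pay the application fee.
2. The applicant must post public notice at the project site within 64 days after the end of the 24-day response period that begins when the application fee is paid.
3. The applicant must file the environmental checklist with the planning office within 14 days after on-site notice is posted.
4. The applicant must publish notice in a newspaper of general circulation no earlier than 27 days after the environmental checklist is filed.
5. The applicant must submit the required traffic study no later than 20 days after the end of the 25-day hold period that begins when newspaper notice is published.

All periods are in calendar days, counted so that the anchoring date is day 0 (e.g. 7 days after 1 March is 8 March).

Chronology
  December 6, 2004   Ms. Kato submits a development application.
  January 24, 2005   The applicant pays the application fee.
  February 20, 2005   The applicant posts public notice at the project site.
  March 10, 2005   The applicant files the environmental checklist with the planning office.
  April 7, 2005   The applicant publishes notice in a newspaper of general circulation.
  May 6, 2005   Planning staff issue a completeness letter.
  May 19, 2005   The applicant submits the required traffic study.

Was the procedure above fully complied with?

No

Step 1: 60 days after December 6, 2004 (when the application is submitted) is February 4, 2005; January 24, 2005 is within that limit.
Step 2: 64 days after February 17, 2005 (end of the 24-day response period, which began when the application fee is paid on January 24, 2005) is April 22, 2005; done February 20, 2005 — timely.
Step 3: 14 days after February 20, 2005 (when on-site notice is posted) is March 6, 2005; done March 10, 2005 — 4 days late.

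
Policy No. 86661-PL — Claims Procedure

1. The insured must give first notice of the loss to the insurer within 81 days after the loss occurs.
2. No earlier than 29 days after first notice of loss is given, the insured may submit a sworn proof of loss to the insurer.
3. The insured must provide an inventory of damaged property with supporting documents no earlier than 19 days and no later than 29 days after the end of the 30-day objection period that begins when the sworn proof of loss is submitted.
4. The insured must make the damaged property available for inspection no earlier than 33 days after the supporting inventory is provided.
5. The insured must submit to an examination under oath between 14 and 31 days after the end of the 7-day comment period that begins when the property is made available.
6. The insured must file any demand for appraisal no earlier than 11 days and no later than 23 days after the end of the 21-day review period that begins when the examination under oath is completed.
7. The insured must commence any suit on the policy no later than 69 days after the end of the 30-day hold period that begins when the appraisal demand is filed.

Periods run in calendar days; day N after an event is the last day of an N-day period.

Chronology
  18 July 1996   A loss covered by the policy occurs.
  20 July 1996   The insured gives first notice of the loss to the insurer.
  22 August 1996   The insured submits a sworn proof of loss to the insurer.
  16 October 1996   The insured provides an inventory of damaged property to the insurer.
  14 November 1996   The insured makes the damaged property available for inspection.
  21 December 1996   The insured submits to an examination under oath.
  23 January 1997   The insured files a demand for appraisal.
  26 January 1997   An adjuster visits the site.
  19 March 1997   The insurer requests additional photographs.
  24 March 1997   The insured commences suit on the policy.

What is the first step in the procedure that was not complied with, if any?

(1) due by 18 July 1996 + 81 days = 7 October 1996; completed 20 July 1996, before the deadline.
(2) permitted from 20 July 1996 + 29 days = 18 August 1996 onward; 22 August 1996 is on or after that date.
(3) the permitted window runs from 21 September 1996 + 19 = 10 October 1996 to 21 September 1996 + 29 = 20 October 1996; done 16 October 1996 — within the window.
(4) permitted from 16 October 1996 + 33 days = 18 November 1996 onward; 14 November 1996 is 4 days before the earliest permitted date.
The analysis stops there.

Step 4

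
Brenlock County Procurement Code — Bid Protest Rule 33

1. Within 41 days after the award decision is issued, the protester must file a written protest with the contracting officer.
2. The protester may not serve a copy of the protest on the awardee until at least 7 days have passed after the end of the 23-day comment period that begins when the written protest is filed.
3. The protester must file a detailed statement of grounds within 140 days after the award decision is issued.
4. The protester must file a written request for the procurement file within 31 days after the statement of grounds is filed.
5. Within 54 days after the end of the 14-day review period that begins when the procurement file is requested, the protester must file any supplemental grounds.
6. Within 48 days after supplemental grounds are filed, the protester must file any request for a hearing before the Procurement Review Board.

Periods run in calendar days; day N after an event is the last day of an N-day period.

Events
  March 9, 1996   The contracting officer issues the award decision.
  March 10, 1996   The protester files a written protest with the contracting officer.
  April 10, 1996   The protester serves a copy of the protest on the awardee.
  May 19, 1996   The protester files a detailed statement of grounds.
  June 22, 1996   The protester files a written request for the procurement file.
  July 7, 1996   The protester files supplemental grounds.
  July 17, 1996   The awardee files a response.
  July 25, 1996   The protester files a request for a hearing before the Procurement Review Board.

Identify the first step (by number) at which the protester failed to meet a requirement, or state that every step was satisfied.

Step 1 — counting 41 days from March 9, 1996 (when the award decision is issued) gives a deadline of April 19, 1996; March 10, 1996 is within that limit.
Step 2 — must wait 7 days from April 2, 1996 (end of the 23-day comment period, which began when the written protest is filed on March 10, 1996), so not before April 9, 1996; done April 10, 1996 — permitted.
Step 3 — counting 140 days from March 9, 1996 (when the award decision is issued) gives a deadline of July 27, 1996; completed May 19, 1996, before the deadline.
Step 4 — counting 31 days from May 19, 1996 (when the statement of grounds is filed) gives a deadline of June 19, 1996; not done until June 22, 1996, 3 days after the deadline.
No need to go further; step 4 was not satisfied.

Step 4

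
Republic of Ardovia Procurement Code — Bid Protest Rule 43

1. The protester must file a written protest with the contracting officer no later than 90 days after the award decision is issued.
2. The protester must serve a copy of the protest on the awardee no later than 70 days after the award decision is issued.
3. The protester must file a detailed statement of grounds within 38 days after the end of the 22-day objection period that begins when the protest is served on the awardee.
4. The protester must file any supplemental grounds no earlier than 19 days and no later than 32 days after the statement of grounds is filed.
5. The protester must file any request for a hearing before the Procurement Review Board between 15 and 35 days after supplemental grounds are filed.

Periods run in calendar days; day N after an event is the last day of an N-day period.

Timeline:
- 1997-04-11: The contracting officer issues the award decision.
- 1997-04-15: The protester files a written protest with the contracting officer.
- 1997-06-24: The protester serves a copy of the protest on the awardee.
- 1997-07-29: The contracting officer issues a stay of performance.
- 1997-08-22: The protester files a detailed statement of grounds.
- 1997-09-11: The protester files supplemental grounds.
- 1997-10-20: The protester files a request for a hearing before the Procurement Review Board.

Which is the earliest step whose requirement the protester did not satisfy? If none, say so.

Step 2

Step 1 — counting 90 days from 1997-04-11 (when the award decision is issued) gives a deadline of 1997-07-10; done 1997-04-15 — timely.
Step 2 — counting 70 days from 1997-04-11 (when the award decision is issued) gives a deadline of 1997-06-20; not done until 1997-06-24, 4 days after the deadline.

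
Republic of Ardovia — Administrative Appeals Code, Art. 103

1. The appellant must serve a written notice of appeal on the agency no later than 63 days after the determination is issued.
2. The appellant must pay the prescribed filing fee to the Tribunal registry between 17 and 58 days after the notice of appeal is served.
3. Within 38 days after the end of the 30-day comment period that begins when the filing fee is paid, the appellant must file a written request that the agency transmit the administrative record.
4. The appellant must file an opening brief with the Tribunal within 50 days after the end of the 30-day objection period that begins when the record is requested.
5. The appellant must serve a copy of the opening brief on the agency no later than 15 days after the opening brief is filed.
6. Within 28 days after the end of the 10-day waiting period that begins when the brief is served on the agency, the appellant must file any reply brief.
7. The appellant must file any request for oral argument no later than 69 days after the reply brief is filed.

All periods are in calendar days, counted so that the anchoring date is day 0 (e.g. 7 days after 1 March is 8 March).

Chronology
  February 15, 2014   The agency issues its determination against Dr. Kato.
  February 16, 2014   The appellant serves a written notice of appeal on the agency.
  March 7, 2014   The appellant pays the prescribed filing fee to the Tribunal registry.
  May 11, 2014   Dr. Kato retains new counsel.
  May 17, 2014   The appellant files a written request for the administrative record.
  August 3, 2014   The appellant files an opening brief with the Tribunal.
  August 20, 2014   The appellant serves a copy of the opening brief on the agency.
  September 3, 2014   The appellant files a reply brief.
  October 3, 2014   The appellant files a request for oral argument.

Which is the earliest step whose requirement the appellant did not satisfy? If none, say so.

(1) due by February 15, 2014 + 63 days = April 19, 2014; completed February 16, 2014, before the deadline.
(2) the permitted window runs from February 16, 2014 + 17 = March 5, 2014 to February 16, 2014 + 58 = April 15, 2014; done March 7, 2014 — within the window.
(3) due by April 6, 2014 + 38 days = May 14, 2014; not done until May 17, 2014, 3 days after the deadline.

Step 3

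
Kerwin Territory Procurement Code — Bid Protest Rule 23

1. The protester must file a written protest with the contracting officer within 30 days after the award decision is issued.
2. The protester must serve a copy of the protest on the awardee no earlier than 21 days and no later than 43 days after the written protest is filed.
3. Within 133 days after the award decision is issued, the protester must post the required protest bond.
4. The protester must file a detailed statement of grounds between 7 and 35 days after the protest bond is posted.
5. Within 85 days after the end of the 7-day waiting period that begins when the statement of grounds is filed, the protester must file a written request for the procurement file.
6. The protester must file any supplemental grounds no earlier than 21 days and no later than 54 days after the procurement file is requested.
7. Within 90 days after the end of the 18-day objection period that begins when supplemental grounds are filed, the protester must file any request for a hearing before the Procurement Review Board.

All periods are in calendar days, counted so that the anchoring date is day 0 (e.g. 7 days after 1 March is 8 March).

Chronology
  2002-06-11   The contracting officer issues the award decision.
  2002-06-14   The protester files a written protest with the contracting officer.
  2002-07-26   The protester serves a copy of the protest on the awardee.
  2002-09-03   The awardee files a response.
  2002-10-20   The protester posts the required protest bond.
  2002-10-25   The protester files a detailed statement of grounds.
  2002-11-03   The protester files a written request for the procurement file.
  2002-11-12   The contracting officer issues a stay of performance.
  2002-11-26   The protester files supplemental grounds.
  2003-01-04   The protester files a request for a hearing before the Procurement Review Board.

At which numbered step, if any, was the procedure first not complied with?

(1) due by 2002-06-11 + 30 days = 2002-07-11; 2002-06-14 is within that limit.
(2) the permitted window runs from 2002-06-14 + 21 = 2002-07-05 to 2002-06-14 + 43 = 2002-07-27; done 2002-07-26 — within the window.
(3) due by 2002-06-11 + 133 days = 2002-10-22; 2002-10-20 is within that limit.
(4) the permitted window runs from 2002-10-20 + 7 = 2002-10-27 to 2002-10-20 + 35 = 2002-11-24; done 2002-10-25 — 2 days before the window opened.
The analysis stops there.

Step 4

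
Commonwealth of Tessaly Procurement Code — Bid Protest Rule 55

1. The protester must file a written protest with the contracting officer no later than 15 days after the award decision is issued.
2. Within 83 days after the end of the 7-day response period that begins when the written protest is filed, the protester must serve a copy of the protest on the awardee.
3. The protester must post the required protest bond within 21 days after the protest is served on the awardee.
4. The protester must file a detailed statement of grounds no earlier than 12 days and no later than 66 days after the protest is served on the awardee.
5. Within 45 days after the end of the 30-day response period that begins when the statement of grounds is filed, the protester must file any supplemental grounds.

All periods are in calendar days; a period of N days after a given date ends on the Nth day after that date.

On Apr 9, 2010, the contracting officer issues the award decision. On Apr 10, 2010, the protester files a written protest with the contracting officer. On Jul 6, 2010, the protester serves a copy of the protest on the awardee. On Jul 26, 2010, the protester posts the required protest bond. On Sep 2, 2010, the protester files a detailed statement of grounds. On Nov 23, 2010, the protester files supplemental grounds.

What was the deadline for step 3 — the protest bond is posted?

Jul 27, 2010

Step 3 runs from Jul 6, 2010, when the protest is served on the awardee. 21 days after Jul 6, 2010 is Jul 27, 2010.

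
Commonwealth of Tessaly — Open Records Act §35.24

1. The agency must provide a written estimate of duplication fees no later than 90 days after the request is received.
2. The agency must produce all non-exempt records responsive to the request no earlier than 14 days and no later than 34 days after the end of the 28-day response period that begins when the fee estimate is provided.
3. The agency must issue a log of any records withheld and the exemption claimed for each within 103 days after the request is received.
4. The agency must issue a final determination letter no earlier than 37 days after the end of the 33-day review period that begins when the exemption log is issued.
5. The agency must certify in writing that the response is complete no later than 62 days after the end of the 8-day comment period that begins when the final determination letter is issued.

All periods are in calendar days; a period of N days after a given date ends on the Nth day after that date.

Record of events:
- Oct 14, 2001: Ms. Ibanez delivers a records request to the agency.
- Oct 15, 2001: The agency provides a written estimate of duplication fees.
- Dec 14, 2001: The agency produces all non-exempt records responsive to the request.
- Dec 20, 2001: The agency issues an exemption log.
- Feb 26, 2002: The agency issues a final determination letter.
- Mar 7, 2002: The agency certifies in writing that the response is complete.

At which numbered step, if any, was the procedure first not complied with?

Step 4

(1) due by Oct 14, 2001 + 90 days = Jan 12, 2002; done Oct 15, 2001 — timely.
(2) the permitted window runs from Nov 12, 2001 + 14 = Nov 26, 2001 to Nov 12, 2001 + 34 = Dec 16, 2001; Dec 14, 2001 falls inside that range.
(3) due by Oct 14, 2001 + 103 days = Jan 25, 2002; Dec 20, 2001 is within that limit.
(4) permitted from Jan 22, 2002 + 37 days = Feb 28, 2002 onward; done Feb 26, 2002 — 2 days too early.
The procedure was therefore not followed at step 4.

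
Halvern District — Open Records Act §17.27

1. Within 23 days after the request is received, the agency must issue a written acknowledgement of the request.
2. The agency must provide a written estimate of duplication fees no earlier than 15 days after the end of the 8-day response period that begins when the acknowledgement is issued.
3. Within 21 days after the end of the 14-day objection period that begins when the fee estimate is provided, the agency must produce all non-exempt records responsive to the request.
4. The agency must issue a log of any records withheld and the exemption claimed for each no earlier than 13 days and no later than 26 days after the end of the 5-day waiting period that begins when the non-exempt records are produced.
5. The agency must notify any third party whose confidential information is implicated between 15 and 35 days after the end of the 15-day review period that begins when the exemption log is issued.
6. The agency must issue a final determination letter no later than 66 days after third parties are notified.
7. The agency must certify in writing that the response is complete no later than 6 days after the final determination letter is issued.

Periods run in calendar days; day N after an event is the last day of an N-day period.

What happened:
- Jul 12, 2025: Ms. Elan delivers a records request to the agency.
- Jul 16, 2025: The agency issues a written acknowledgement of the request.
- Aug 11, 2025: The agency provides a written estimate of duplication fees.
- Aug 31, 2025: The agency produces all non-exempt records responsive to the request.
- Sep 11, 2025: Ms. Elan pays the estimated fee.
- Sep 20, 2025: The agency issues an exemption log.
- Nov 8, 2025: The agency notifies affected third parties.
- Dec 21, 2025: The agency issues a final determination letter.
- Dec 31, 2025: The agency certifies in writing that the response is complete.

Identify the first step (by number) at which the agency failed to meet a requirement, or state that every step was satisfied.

Step 1 — counting 23 days from Jul 12, 2025 (when the request is received) gives a deadline of Aug 4, 2025; Jul 16, 2025 is within that limit.
Step 2 — must wait 15 days from Jul 24, 2025 (end of the 8-day response period, which began when the acknowledgement is issued on Jul 16, 2025), so not before Aug 8, 2025; done Aug 11, 2025 — permitted.
Step 3 — counting 21 days from Aug 25, 2025 (end of the 14-day objection period, which began when the fee estimate is provided on Aug 11, 2025) gives a deadline of Sep 15, 2025; completed Aug 31, 2025, before the deadline.
Step 4 — 13 and 26 days from Sep 5, 2025 (end of the 5-day waiting period, which began when the non-exempt records are produced on Aug 31, 2025) are Sep 18, 2025 and Oct 1, 2025 respectively; done Sep 20, 2025 — within the window.
Step 5 — 15 and 35 days from Oct 5, 2025 (end of the 15-day review period, which began when the exemption log is issued on Sep 20, 2025) are Oct 20, 2025 and Nov 9, 2025 respectively; done Nov 8, 2025 — within the window.
Step 6 — counting 66 days from Nov 8, 2025 (when third parties are notified) gives a deadline of Jan 13, 2026; done Dec 21, 2025 — timely.
Step 7 — counting 6 days from Dec 21, 2025 (when the final determination letter is issued) gives a deadline of Dec 27, 2025; Dec 31, 2025 misses that deadline by 4 days.

Step 7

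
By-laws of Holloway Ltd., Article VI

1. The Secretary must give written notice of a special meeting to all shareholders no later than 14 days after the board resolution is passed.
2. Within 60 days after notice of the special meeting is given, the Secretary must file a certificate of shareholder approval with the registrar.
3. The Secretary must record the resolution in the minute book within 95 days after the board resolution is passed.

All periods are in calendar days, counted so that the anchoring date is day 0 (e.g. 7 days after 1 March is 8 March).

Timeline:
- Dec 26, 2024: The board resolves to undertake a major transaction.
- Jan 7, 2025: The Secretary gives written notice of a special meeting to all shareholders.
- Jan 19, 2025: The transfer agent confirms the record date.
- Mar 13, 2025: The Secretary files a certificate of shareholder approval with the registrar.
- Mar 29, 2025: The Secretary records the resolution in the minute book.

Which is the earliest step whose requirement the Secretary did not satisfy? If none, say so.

Step 1: 14 days after Dec 26, 2024 (when the board resolution is passed) is Jan 9, 2025; Jan 7, 2025 is within that limit.
Step 2: 60 days after Jan 7, 2025 (when notice of the special meeting is given) is Mar 8, 2025; Mar 13, 2025 misses that deadline by 5 days.
The analysis stops there.

Step 2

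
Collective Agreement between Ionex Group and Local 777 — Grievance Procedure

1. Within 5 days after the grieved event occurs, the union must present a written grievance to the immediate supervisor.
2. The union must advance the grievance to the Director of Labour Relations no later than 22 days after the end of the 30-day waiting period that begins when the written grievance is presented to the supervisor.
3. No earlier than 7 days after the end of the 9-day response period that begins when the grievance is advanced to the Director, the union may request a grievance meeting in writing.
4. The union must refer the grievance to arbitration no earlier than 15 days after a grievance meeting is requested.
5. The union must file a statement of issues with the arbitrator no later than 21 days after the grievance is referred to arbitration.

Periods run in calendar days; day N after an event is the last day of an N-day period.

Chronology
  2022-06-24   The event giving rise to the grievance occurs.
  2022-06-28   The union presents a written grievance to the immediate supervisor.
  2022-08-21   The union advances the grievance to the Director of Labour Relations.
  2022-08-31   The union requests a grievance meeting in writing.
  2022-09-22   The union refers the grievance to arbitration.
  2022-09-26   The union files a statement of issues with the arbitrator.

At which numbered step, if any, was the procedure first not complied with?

Step 2

Step 1: 5 days after 2022-06-24 (when the grieved event occurs) is 2022-06-29; 2022-06-28 is within that limit.
Step 2: 22 days after 2022-07-28 (end of the 30-day waiting period, which began when the written grievance is presented to the supervisor on 2022-06-28) is 2022-08-19; not done until 2022-08-21, 2 days after the deadline.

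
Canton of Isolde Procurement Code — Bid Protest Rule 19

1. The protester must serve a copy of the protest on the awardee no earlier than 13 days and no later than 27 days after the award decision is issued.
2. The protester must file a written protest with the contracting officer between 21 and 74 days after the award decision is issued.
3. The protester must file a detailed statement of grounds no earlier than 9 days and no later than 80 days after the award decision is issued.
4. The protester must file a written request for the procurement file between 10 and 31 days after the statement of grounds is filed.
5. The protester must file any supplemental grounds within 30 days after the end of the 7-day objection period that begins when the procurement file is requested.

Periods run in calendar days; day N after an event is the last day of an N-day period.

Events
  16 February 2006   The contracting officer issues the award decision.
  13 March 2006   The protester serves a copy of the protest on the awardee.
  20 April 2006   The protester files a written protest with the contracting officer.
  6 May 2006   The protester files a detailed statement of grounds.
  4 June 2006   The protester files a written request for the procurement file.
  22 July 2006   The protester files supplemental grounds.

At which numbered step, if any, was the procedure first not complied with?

Step 5

Step 1: the window is 13–27 days after 16 February 2006 (when the award decision is issued), so 1 March 2006 through 15 March 2006; 13 March 2006 falls inside that range.
Step 2: the window is 21–74 days after 16 February 2006 (when the award decision is issued), so 9 March 2006 through 1 May 2006; done 20 April 2006 — within the window.
Step 3: the window is 9–80 days after 16 February 2006 (when the award decision is issued), so 25 February 2006 through 7 May 2006; 6 May 2006 falls inside that range.
Step 4: the window is 10–31 days after 6 May 2006 (when the statement of grounds is filed), so 16 May 2006 through 6 June 2006; done 4 June 2006 — within the window.
Step 5: 30 days after 11 June 2006 (end of the 7-day objection period, which began when the procurement file is requested on 4 June 2006) is 11 July 2006; 22 July 2006 misses that deadline by 11 days.
The analysis stops there.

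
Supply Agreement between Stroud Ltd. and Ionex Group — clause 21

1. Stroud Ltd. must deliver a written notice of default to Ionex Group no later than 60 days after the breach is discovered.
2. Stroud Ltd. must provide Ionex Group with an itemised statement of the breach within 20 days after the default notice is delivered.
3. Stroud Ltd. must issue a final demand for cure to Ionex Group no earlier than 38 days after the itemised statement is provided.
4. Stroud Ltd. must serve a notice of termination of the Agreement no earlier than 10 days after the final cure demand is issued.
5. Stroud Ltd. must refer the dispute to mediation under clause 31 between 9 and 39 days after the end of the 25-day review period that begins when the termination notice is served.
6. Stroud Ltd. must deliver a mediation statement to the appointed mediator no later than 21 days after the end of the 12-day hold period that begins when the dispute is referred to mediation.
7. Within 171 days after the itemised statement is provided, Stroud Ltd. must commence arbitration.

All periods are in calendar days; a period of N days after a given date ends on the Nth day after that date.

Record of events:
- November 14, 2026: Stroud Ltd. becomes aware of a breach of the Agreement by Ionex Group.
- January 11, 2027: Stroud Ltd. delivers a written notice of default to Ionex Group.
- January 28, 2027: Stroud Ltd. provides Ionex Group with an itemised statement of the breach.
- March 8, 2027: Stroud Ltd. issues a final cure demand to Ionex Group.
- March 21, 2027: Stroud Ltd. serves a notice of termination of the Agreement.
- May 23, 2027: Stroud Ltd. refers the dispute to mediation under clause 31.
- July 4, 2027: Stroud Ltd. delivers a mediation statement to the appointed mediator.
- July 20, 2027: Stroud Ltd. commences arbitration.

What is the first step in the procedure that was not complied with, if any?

Step 6

Step 1 — counting 60 days from November 14, 2026 (when the breach is discovered) gives a deadline of January 13, 2027; done January 11, 2027 — timely.
Step 2 — counting 20 days from January 11, 2027 (when the default notice is delivered) gives a deadline of January 31, 2027; January 28, 2027 is within that limit.
Step 3 — must wait 38 days from January 28, 2027 (when the itemised statement is provided), so not before March 7, 2027; done March 8, 2027 — permitted.
Step 4 — must wait 10 days from March 8, 2027 (when the final cure demand is issued), so not before March 18, 2027; done March 21, 2027 — permitted.
Step 5 — 9 and 39 days from April 15, 2027 (end of the 25-day review period, which began when the termination notice is served on March 21, 2027) are April 24, 2027 and May 24, 2027 respectively; done May 23, 2027 — within the window.
Step 6 — counting 21 days from June 4, 2027 (end of the 12-day hold period, which began when the dispute is referred to mediation on May 23, 2027) gives a deadline of June 25, 2027; July 4, 2027 misses that deadline by 9 days.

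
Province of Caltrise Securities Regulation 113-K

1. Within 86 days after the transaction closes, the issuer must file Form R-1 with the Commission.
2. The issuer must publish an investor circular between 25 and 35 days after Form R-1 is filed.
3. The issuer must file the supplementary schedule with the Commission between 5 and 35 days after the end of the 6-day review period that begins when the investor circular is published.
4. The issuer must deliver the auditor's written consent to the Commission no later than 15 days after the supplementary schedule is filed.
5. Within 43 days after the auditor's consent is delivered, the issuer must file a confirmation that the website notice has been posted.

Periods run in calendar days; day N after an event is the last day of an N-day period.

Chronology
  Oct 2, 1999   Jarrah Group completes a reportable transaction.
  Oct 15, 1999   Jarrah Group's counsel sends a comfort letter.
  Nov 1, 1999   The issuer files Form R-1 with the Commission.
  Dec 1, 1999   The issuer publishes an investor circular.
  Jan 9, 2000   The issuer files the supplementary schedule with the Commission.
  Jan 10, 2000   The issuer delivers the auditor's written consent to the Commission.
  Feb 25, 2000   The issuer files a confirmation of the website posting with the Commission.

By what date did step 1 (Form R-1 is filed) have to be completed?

Dec 27, 1999

Step 1 runs from Oct 2, 1999, when the transaction closes. 86 days after Oct 2, 1999 is Dec 27, 1999.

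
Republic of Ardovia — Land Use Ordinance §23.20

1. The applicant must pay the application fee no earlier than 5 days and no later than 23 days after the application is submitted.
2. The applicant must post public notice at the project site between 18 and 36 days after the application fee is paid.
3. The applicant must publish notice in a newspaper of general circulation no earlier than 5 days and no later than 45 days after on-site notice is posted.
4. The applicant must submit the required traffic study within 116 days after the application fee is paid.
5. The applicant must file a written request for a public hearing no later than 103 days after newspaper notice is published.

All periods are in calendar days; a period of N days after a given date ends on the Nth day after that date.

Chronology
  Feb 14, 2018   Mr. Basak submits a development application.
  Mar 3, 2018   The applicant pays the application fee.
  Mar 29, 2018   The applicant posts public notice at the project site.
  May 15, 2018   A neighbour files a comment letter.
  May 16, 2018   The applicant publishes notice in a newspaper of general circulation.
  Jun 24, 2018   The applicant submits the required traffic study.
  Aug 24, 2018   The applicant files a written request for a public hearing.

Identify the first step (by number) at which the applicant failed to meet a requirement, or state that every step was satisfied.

Step 1 — 5 and 23 days from Feb 14, 2018 (when the application is submitted) are Feb 19, 2018 and Mar 9, 2018 respectively; done Mar 3, 2018 — within the window.
Step 2 — 18 and 36 days from Mar 3, 2018 (when the application fee is paid) are Mar 21, 2018 and Apr 8, 2018 respectively; Mar 29, 2018 falls inside that range.
Step 3 — 5 and 45 days from Mar 29, 2018 (when on-site notice is posted) are Apr 3, 2018 and May 13, 2018 respectively; done May 16, 2018 — 3 days after the window closed.

Step 3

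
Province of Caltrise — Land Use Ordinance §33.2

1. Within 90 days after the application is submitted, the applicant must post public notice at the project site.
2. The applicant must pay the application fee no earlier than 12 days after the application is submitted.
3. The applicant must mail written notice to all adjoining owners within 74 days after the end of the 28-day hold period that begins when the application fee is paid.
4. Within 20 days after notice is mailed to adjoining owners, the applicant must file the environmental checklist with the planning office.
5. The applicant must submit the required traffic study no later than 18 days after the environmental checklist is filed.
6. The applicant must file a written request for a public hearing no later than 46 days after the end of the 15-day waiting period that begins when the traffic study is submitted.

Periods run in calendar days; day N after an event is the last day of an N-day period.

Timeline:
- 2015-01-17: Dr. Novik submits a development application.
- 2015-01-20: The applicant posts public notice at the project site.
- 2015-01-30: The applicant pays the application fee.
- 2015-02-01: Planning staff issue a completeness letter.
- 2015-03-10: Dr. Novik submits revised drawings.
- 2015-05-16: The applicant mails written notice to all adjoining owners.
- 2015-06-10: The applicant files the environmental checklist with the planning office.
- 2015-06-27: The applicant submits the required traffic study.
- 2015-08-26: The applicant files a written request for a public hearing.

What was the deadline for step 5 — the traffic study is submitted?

2015-06-28

Step 5 runs from 2015-06-10, when the environmental checklist is filed. 18 days after 2015-06-10 is 2015-06-28.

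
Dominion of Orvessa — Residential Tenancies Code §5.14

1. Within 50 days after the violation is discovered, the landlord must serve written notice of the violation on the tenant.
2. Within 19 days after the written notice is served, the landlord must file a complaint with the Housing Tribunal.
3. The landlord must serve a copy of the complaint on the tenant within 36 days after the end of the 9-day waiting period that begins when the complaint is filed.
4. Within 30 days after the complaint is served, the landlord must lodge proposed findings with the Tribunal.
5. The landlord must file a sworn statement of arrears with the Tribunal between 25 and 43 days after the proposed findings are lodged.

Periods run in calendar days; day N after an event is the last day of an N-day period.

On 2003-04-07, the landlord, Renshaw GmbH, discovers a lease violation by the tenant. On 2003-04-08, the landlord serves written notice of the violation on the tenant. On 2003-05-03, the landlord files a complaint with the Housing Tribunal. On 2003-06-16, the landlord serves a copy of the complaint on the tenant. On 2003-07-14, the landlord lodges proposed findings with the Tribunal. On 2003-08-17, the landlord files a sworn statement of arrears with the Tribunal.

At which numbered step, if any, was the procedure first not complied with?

Step 2

Step 1 — counting 50 days from 2003-04-07 (when the violation is discovered) gives a deadline of 2003-05-27; 2003-04-08 is within that limit.
Step 2 — counting 19 days from 2003-04-08 (when the written notice is served) gives a deadline of 2003-04-27; done 2003-05-03 — 6 days late.
The analysis stops there.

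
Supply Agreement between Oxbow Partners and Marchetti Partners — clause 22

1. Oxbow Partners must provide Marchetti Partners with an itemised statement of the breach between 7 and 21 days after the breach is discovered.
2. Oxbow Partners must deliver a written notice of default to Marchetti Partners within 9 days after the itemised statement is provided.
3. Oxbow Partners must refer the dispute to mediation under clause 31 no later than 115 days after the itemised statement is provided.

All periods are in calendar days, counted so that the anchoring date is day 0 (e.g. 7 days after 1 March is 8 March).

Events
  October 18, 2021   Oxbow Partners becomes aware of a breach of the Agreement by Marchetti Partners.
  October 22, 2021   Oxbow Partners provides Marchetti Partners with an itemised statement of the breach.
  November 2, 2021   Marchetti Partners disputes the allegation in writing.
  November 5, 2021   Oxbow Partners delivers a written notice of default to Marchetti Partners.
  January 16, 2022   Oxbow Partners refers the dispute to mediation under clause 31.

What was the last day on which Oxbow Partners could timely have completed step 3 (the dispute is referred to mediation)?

February 14, 2022

Step 3 runs from October 22, 2021, when the itemised statement is provided. 115 days after October 22, 2021 is February 14, 2022.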